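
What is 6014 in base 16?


Divide by 16 repeatedly:
6014 ÷ 16 = 375 remainder 14 (E)
375 ÷ 16 = 23 remainder 7 (7)
23 ÷ 16 = 1 remainder 7 (7)
1 ÷ 16 = 0 remainder 1 (1)
Reading remainders bottom-up:
= 0x177E


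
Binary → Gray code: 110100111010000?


Binary: 110100111010000
Gray code: G = B XOR (B >> 1)
B >> 1 = 011010011101000
110100111010000 XOR 011010011101000:
  1 XOR 0 = 1
  1 XOR 1 = 0
  0 XOR 1 = 1
  1 XOR 0 = 1
  0 XOR 1 = 1
  0 XOR 0 = 0
  1 XOR 0 = 1
  1 XOR 1 = 0
  1 XOR 1 = 0
  0 XOR 1 = 1
  1 XOR 0 = 1
  0 XOR 1 = 1
  0 XOR 0 = 0
  0 XOR 0 = 0
  0 XOR 0 = 0
= 101110100111000


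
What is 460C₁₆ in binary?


Each hex digit → 4 binary bits:
  4 = 0100
  6 = 0110
  0 = 0000
  C = 1100
Concatenate: 0100 0110 0000 1100
= 0100011000001100


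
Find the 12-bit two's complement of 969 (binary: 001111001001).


Original: 001111001001
Step 1 - Invert all bits: 110000110110
Step 2 - Add 1: 110000110110 + 1
= 110000110111 (represents -969)


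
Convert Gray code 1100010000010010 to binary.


Gray code: 1100010000010010
MSB stays the same: 1
Each subsequent bit = prev_binary XOR current_gray:
  B[1] = 1 XOR 1 = 0
  B[2] = 0 XOR 0 = 0
  B[3] = 0 XOR 0 = 0
  B[4] = 0 XOR 0 = 0
  B[5] = 0 XOR 1 = 1
  B[6] = 1 XOR 0 = 1
  B[7] = 1 XOR 0 = 1
  B[8] = 1 XOR 0 = 1
  B[9] = 1 XOR 0 = 1
  B[10] = 1 XOR 0 = 1
  B[11] = 1 XOR 1 = 0
  B[12] = 0 XOR 0 = 0
  B[13] = 0 XOR 0 = 0
  B[14] = 0 XOR 1 = 1
  B[15] = 1 XOR 0 = 1
= 1000011111100011 (34787 decimal)


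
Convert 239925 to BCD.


Each digit → 4-bit binary:
  2 → 0010
  3 → 0011
  9 → 1001
  9 → 1001
  2 → 0010
  5 → 0101
= 0010 0011 1001 1001 0010 0101


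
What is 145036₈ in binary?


Each octal digit → 3 binary bits:
  1 = 001
  4 = 100
  5 = 101
  0 = 000
  3 = 011
  6 = 110
Concatenate: 001 100 101 000 011 110
= 001100101000011110


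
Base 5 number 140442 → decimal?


Positional values (base 5):
  2 × 5^0 = 2 × 1 = 2
  4 × 5^1 = 4 × 5 = 20
  4 × 5^2 = 4 × 25 = 100
  0 × 5^3 = 0 × 125 = 0
  4 × 5^4 = 4 × 625 = 2500
  1 × 5^5 = 1 × 3125 = 3125
Sum = 2 + 20 + 100 + 0 + 2500 + 3125
= 5747


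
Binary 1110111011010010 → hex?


Group into 4-bit nibbles: 1110111011010010
  1110 = E
  1110 = E
  1101 = D
  0010 = 2
= 0xEED2


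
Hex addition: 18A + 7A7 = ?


Align and add column by column (LSB to MSB, each column mod 16 with carry):
  018A
+ 07A7
  ----
  col 0: A(10) + 7(7) + 0 (carry in) = 17 → 1(1), carry out 1
  col 1: 8(8) + A(10) + 1 (carry in) = 19 → 3(3), carry out 1
  col 2: 1(1) + 7(7) + 1 (carry in) = 9 → 9(9), carry out 0
  col 3: 0(0) + 0(0) + 0 (carry in) = 0 → 0(0), carry out 0
Reading digits MSB→LSB: 0931
Strip leading zeros: 931
= 0x931


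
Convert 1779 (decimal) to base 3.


Divide by 3 repeatedly:
1779 ÷ 3 = 593 remainder 0
593 ÷ 3 = 197 remainder 2
197 ÷ 3 = 65 remainder 2
65 ÷ 3 = 21 remainder 2
21 ÷ 3 = 7 remainder 0
7 ÷ 3 = 2 remainder 1
2 ÷ 3 = 0 remainder 2
Reading remainders bottom-up:
= 2102220


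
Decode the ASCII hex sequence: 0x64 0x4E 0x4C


Codes (hex): 0x64 0x4E 0x4C
Per-code ASCII lookup:
  0x64 = 100  (range 97-122: lowercase, 100 - 97 = 3) → 'd'
  0x4E = 78  (range 65-90: uppercase, 78 - 65 = 13) → 'N'
  0x4C = 76  (range 65-90: uppercase, 76 - 65 = 11) → 'L'
= 'dNL'


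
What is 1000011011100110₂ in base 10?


Positional values:
Bit 1: 1 × 2^1 = 2
Bit 2: 1 × 2^2 = 4
Bit 5: 1 × 2^5 = 32
Bit 6: 1 × 2^6 = 64
Bit 7: 1 × 2^7 = 128
Bit 9: 1 × 2^9 = 512
Bit 10: 1 × 2^10 = 1024
Bit 15: 1 × 2^15 = 32768
Sum = 2 + 4 + 32 + 64 + 128 + 512 + 1024 + 32768
= 34534


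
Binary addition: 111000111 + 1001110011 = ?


Align and add column by column (LSB to MSB, carry propagating):
  00111000111
+ 01001110011
  -----------
  col 0: 1 + 1 + 0 (carry in) = 2 → bit 0, carry out 1
  col 1: 1 + 1 + 1 (carry in) = 3 → bit 1, carry out 1
  col 2: 1 + 0 + 1 (carry in) = 2 → bit 0, carry out 1
  col 3: 0 + 0 + 1 (carry in) = 1 → bit 1, carry out 0
  col 4: 0 + 1 + 0 (carry in) = 1 → bit 1, carry out 0
  col 5: 0 + 1 + 0 (carry in) = 1 → bit 1, carry out 0
  col 6: 1 + 1 + 0 (carry in) = 2 → bit 0, carry out 1
  col 7: 1 + 0 + 1 (carry in) = 2 → bit 0, carry out 1
  col 8: 1 + 0 + 1 (carry in) = 2 → bit 0, carry out 1
  col 9: 0 + 1 + 1 (carry in) = 2 → bit 0, carry out 1
  col 10: 0 + 0 + 1 (carry in) = 1 → bit 1, carry out 0
Reading bits MSB→LSB: 10000111010
Strip leading zeros: 10000111010
= 10000111010


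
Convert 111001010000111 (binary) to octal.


Group into 3-bit groups: 111001010000111
  111 = 7
  001 = 1
  010 = 2
  000 = 0
  111 = 7
= 0o71207


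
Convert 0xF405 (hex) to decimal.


Positional values:
Position 0: 5 × 16^0 = 5 × 1 = 5
Position 1: 0 × 16^1 = 0 × 16 = 0
Position 2: 4 × 16^2 = 4 × 256 = 1024
Position 3: F × 16^3 = 15 × 4096 = 61440
Sum = 5 + 0 + 1024 + 61440
= 62469


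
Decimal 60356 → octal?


Divide by 8 repeatedly:
60356 ÷ 8 = 7544 remainder 4
7544 ÷ 8 = 943 remainder 0
943 ÷ 8 = 117 remainder 7
117 ÷ 8 = 14 remainder 5
14 ÷ 8 = 1 remainder 6
1 ÷ 8 = 0 remainder 1
Reading remainders bottom-up:
= 0o165704


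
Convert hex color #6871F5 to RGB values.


Hex: #6871F5
R = 68₁₆ = 104
G = 71₁₆ = 113
B = F5₁₆ = 245
= RGB(104, 113, 245)


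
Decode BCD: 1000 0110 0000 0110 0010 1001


Each 4-bit group → digit:
  1000 → 8
  0110 → 6
  0000 → 0
  0110 → 6
  0010 → 2
  1001 → 9
= 860629


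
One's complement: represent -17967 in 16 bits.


Original: 0100011000101111
Invert all bits:
  bit 0: 0 → 1
  bit 1: 1 → 0
  bit 2: 0 → 1
  bit 3: 0 → 1
  bit 4: 0 → 1
  bit 5: 1 → 0
  bit 6: 1 → 0
  bit 7: 0 → 1
  bit 8: 0 → 1
  bit 9: 0 → 1
  bit 10: 1 → 0
  bit 11: 0 → 1
  bit 12: 1 → 0
  bit 13: 1 → 0
  bit 14: 1 → 0
  bit 15: 1 → 0
= 1011100111010000


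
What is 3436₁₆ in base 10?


Positional values:
Position 0: 6 × 16^0 = 6 × 1 = 6
Position 1: 3 × 16^1 = 3 × 16 = 48
Position 2: 4 × 16^2 = 4 × 256 = 1024
Position 3: 3 × 16^3 = 3 × 4096 = 12288
Sum = 6 + 48 + 1024 + 12288
= 13366


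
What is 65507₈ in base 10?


Positional values:
Position 0: 7 × 8^0 = 7
Position 1: 0 × 8^1 = 0
Position 2: 5 × 8^2 = 320
Position 3: 5 × 8^3 = 2560
Position 4: 6 × 8^4 = 24576
Sum = 7 + 0 + 320 + 2560 + 24576
= 27463


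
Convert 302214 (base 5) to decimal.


Positional values (base 5):
  4 × 5^0 = 4 × 1 = 4
  1 × 5^1 = 1 × 5 = 5
  2 × 5^2 = 2 × 25 = 50
  2 × 5^3 = 2 × 125 = 250
  0 × 5^4 = 0 × 625 = 0
  3 × 5^5 = 3 × 3125 = 9375
Sum = 4 + 5 + 50 + 250 + 0 + 9375
= 9684


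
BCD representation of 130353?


Each digit → 4-bit binary:
  1 → 0001
  3 → 0011
  0 → 0000
  3 → 0011
  5 → 0101
  3 → 0011
= 0001 0011 0000 0011 0101 0011


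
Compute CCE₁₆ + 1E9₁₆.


Align and add column by column (LSB to MSB, each column mod 16 with carry):
  0CCE
+ 01E9
  ----
  col 0: E(14) + 9(9) + 0 (carry in) = 23 → 7(7), carry out 1
  col 1: C(12) + E(14) + 1 (carry in) = 27 → B(11), carry out 1
  col 2: C(12) + 1(1) + 1 (carry in) = 14 → E(14), carry out 0
  col 3: 0(0) + 0(0) + 0 (carry in) = 0 → 0(0), carry out 0
Reading digits MSB→LSB: 0EB7
Strip leading zeros: EB7
= 0xEB7


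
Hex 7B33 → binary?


Each hex digit → 4 binary bits:
  7 = 0111
  B = 1011
  3 = 0011
  3 = 0011
Concatenate: 0111 1011 0011 0011
= 0111101100110011


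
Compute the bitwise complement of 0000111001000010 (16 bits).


Original: 0000111001000010
Invert all bits:
  bit 0: 0 → 1
  bit 1: 0 → 1
  bit 2: 0 → 1
  bit 3: 0 → 1
  bit 4: 1 → 0
  bit 5: 1 → 0
  bit 6: 1 → 0
  bit 7: 0 → 1
  bit 8: 0 → 1
  bit 9: 1 → 0
  bit 10: 0 → 1
  bit 11: 0 → 1
  bit 12: 0 → 1
  bit 13: 0 → 1
  bit 14: 1 → 0
  bit 15: 0 → 1
= 1111000110111101


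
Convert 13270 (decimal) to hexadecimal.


Divide by 16 repeatedly:
13270 ÷ 16 = 829 remainder 6 (6)
829 ÷ 16 = 51 remainder 13 (D)
51 ÷ 16 = 3 remainder 3 (3)
3 ÷ 16 = 0 remainder 3 (3)
Reading remainders bottom-up:
= 0x33D6


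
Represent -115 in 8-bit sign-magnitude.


Sign bit: 1 (negative)
Magnitude: 115 = 1110011
= 11110011


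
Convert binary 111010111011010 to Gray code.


Binary: 111010111011010
Gray code: G = B XOR (B >> 1)
B >> 1 = 011101011101101
111010111011010 XOR 011101011101101:
  1 XOR 0 = 1
  1 XOR 1 = 0
  1 XOR 1 = 0
  0 XOR 1 = 1
  1 XOR 0 = 1
  0 XOR 1 = 1
  1 XOR 0 = 1
  1 XOR 1 = 0
  1 XOR 1 = 0
  0 XOR 1 = 1
  1 XOR 0 = 1
  1 XOR 1 = 0
  0 XOR 1 = 1
  1 XOR 0 = 1
  0 XOR 1 = 1
= 100111100110111


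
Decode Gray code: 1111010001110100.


Gray code: 1111010001110100
MSB stays the same: 1
Each subsequent bit = prev_binary XOR current_gray:
  B[1] = 1 XOR 1 = 0
  B[2] = 0 XOR 1 = 1
  B[3] = 1 XOR 1 = 0
  B[4] = 0 XOR 0 = 0
  B[5] = 0 XOR 1 = 1
  B[6] = 1 XOR 0 = 1
  B[7] = 1 XOR 0 = 1
  B[8] = 1 XOR 0 = 1
  B[9] = 1 XOR 1 = 0
  B[10] = 0 XOR 1 = 1
  B[11] = 1 XOR 1 = 0
  B[12] = 0 XOR 0 = 0
  B[13] = 0 XOR 1 = 1
  B[14] = 1 XOR 0 = 1
  B[15] = 1 XOR 0 = 1
= 1010011110100111 (42919 decimal)


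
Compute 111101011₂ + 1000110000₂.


Align and add column by column (LSB to MSB, carry propagating):
  00111101011
+ 01000110000
  -----------
  col 0: 1 + 0 + 0 (carry in) = 1 → bit 1, carry out 0
  col 1: 1 + 0 + 0 (carry in) = 1 → bit 1, carry out 0
  col 2: 0 + 0 + 0 (carry in) = 0 → bit 0, carry out 0
  col 3: 1 + 0 + 0 (carry in) = 1 → bit 1, carry out 0
  col 4: 0 + 1 + 0 (carry in) = 1 → bit 1, carry out 0
  col 5: 1 + 1 + 0 (carry in) = 2 → bit 0, carry out 1
  col 6: 1 + 0 + 1 (carry in) = 2 → bit 0, carry out 1
  col 7: 1 + 0 + 1 (carry in) = 2 → bit 0, carry out 1
  col 8: 1 + 0 + 1 (carry in) = 2 → bit 0, carry out 1
  col 9: 0 + 1 + 1 (carry in) = 2 → bit 0, carry out 1
  col 10: 0 + 0 + 1 (carry in) = 1 → bit 1, carry out 0
Reading bits MSB→LSB: 10000011011
Strip leading zeros: 10000011011
= 10000011011


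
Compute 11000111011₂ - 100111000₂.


Align and subtract column by column (LSB to MSB, borrowing when needed):
  11000111011
- 00100111000
  -----------
  col 0: (1 - 0 borrow-in) - 0 → 1 - 0 = 1, borrow out 0
  col 1: (1 - 0 borrow-in) - 0 → 1 - 0 = 1, borrow out 0
  col 2: (0 - 0 borrow-in) - 0 → 0 - 0 = 0, borrow out 0
  col 3: (1 - 0 borrow-in) - 1 → 1 - 1 = 0, borrow out 0
  col 4: (1 - 0 borrow-in) - 1 → 1 - 1 = 0, borrow out 0
  col 5: (1 - 0 borrow-in) - 1 → 1 - 1 = 0, borrow out 0
  col 6: (0 - 0 borrow-in) - 0 → 0 - 0 = 0, borrow out 0
  col 7: (0 - 0 borrow-in) - 0 → 0 - 0 = 0, borrow out 0
  col 8: (0 - 0 borrow-in) - 1 → borrow from next column: (0+2) - 1 = 1, borrow out 1
  col 9: (1 - 1 borrow-in) - 0 → 0 - 0 = 0, borrow out 0
  col 10: (1 - 0 borrow-in) - 0 → 1 - 0 = 1, borrow out 0
Reading bits MSB→LSB: 10100000011
Strip leading zeros: 10100000011
= 10100000011


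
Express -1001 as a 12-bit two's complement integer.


Original: 001111101001
Step 1 - Invert all bits: 110000010110
Step 2 - Add 1: 110000010110 + 1
= 110000010111 (represents -1001)


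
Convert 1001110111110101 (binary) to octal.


Group into 3-bit groups: 001001110111110101
  001 = 1
  001 = 1
  110 = 6
  111 = 7
  110 = 6
  101 = 5
= 0o116765


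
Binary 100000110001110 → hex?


Group into 4-bit nibbles: 0100000110001110
  0100 = 4
  0001 = 1
  1000 = 8
  1110 = E
= 0x418E


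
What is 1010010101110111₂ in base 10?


Positional values:
Bit 0: 1 × 2^0 = 1
Bit 1: 1 × 2^1 = 2
Bit 2: 1 × 2^2 = 4
Bit 4: 1 × 2^4 = 16
Bit 5: 1 × 2^5 = 32
Bit 6: 1 × 2^6 = 64
Bit 8: 1 × 2^8 = 256
Bit 10: 1 × 2^10 = 1024
Bit 13: 1 × 2^13 = 8192
Bit 15: 1 × 2^15 = 32768
Sum = 1 + 2 + 4 + 16 + 32 + 64 + 256 + 1024 + 8192 + 32768
= 42359


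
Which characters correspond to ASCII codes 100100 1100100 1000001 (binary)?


Codes (binary): 100100 1100100 1000001
Per-code ASCII lookup:
  100100 = 36  (special character) → '$'
  1100100 = 100  (range 97-122: lowercase, 100 - 97 = 3) → 'd'
  1000001 = 65  (range 65-90: uppercase, 65 - 65 = 0) → 'A'
= '$dA'


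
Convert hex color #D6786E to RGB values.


Hex: #D6786E
R = D6₁₆ = 214
G = 78₁₆ = 120
B = 6E₁₆ = 110
= RGB(214, 120, 110)


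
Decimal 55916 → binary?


Divide by 2 repeatedly:
55916 ÷ 2 = 27958 remainder 0
27958 ÷ 2 = 13979 remainder 0
13979 ÷ 2 = 6989 remainder 1
6989 ÷ 2 = 3494 remainder 1
3494 ÷ 2 = 1747 remainder 0
1747 ÷ 2 = 873 remainder 1
873 ÷ 2 = 436 remainder 1
436 ÷ 2 = 218 remainder 0
218 ÷ 2 = 109 remainder 0
109 ÷ 2 = 54 remainder 1
54 ÷ 2 = 27 remainder 0
27 ÷ 2 = 13 remainder 1
13 ÷ 2 = 6 remainder 1
6 ÷ 2 = 3 remainder 0
3 ÷ 2 = 1 remainder 1
1 ÷ 2 = 0 remainder 1
Reading remainders bottom-up:
= 1101101001101100


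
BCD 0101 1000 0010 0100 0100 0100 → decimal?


Each 4-bit group → digit:
  0101 → 5
  1000 → 8
  0010 → 2
  0100 → 4
  0100 → 4
  0100 → 4
= 582444


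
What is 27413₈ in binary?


Each octal digit → 3 binary bits:
  2 = 010
  7 = 111
  4 = 100
  1 = 001
  3 = 011
Concatenate: 010 111 100 001 011
= 010111100001011


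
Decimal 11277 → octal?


Divide by 8 repeatedly:
11277 ÷ 8 = 1409 remainder 5
1409 ÷ 8 = 176 remainder 1
176 ÷ 8 = 22 remainder 0
22 ÷ 8 = 2 remainder 6
2 ÷ 8 = 0 remainder 2
Reading remainders bottom-up:
= 0o26015


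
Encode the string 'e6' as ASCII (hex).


String: 'e6'  (2 characters)
Per-character ASCII lookup:
  'e': lowercase starts at 97: 'e' = 97 + 4 = 101 → 0x65
  '6': digits start at 48: '6' = 48 + 6 = 54 → 0x36
= 0x65 0x36


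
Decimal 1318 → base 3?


Divide by 3 repeatedly:
1318 ÷ 3 = 439 remainder 1
439 ÷ 3 = 146 remainder 1
146 ÷ 3 = 48 remainder 2
48 ÷ 3 = 16 remainder 0
16 ÷ 3 = 5 remainder 1
5 ÷ 3 = 1 remainder 2
1 ÷ 3 = 0 remainder 1
Reading remainders bottom-up:
= 1210211


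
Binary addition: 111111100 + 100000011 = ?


Align and add column by column (LSB to MSB, carry propagating):
  0111111100
+ 0100000011
  ----------
  col 0: 0 + 1 + 0 (carry in) = 1 → bit 1, carry out 0
  col 1: 0 + 1 + 0 (carry in) = 1 → bit 1, carry out 0
  col 2: 1 + 0 + 0 (carry in) = 1 → bit 1, carry out 0
  col 3: 1 + 0 + 0 (carry in) = 1 → bit 1, carry out 0
  col 4: 1 + 0 + 0 (carry in) = 1 → bit 1, carry out 0
  col 5: 1 + 0 + 0 (carry in) = 1 → bit 1, carry out 0
  col 6: 1 + 0 + 0 (carry in) = 1 → bit 1, carry out 0
  col 7: 1 + 0 + 0 (carry in) = 1 → bit 1, carry out 0
  col 8: 1 + 1 + 0 (carry in) = 2 → bit 0, carry out 1
  col 9: 0 + 0 + 1 (carry in) = 1 → bit 1, carry out 0
Reading bits MSB→LSB: 1011111111
Strip leading zeros: 1011111111
= 1011111111


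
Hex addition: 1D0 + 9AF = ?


Align and add column by column (LSB to MSB, each column mod 16 with carry):
  01D0
+ 09AF
  ----
  col 0: 0(0) + F(15) + 0 (carry in) = 15 → F(15), carry out 0
  col 1: D(13) + A(10) + 0 (carry in) = 23 → 7(7), carry out 1
  col 2: 1(1) + 9(9) + 1 (carry in) = 11 → B(11), carry out 0
  col 3: 0(0) + 0(0) + 0 (carry in) = 0 → 0(0), carry out 0
Reading digits MSB→LSB: 0B7F
Strip leading zeros: B7F
= 0xB7F


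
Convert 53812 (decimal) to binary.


Divide by 2 repeatedly:
53812 ÷ 2 = 26906 remainder 0
26906 ÷ 2 = 13453 remainder 0
13453 ÷ 2 = 6726 remainder 1
6726 ÷ 2 = 3363 remainder 0
3363 ÷ 2 = 1681 remainder 1
1681 ÷ 2 = 840 remainder 1
840 ÷ 2 = 420 remainder 0
420 ÷ 2 = 210 remainder 0
210 ÷ 2 = 105 remainder 0
105 ÷ 2 = 52 remainder 1
52 ÷ 2 = 26 remainder 0
26 ÷ 2 = 13 remainder 0
13 ÷ 2 = 6 remainder 1
6 ÷ 2 = 3 remainder 0
3 ÷ 2 = 1 remainder 1
1 ÷ 2 = 0 remainder 1
Reading remainders bottom-up:
= 1101001000110100


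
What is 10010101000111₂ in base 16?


Group into 4-bit nibbles: 0010010101000111
  0010 = 2
  0101 = 5
  0100 = 4
  0111 = 7
= 0x2547


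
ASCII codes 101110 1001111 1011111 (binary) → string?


Codes (binary): 101110 1001111 1011111
Per-code ASCII lookup:
  101110 = 46  (special character) → '.'
  1001111 = 79  (range 65-90: uppercase, 79 - 65 = 14) → 'O'
  1011111 = 95  (special character) → '_'
= '.O_'


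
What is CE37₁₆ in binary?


Each hex digit → 4 binary bits:
  C = 1100
  E = 1110
  3 = 0011
  7 = 0111
Concatenate: 1100 1110 0011 0111
= 1100111000110111


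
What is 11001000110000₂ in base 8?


Group into 3-bit groups: 011001000110000
  011 = 3
  001 = 1
  000 = 0
  110 = 6
  000 = 0
= 0o31060


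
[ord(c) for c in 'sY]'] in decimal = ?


String: 'sY]'  (3 characters)
Per-character ASCII lookup:
  's': lowercase starts at 97: 's' = 97 + 18 = 115
  'Y': uppercase starts at 65: 'Y' = 65 + 24 = 89
  ']': special character: ']' = 93
= 115 89 93


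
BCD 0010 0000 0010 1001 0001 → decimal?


Each 4-bit group → digit:
  0010 → 2
  0000 → 0
  0010 → 2
  1001 → 9
  0001 → 1
= 20291


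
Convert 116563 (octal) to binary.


Each octal digit → 3 binary bits:
  1 = 001
  1 = 001
  6 = 110
  5 = 101
  6 = 110
  3 = 011
Concatenate: 001 001 110 101 110 011
= 001001110101110011


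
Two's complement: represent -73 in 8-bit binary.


Original: 01001001
Step 1 - Invert all bits: 10110110
Step 2 - Add 1: 10110110 + 1
= 10110111 (represents -73)


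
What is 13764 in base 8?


Divide by 8 repeatedly:
13764 ÷ 8 = 1720 remainder 4
1720 ÷ 8 = 215 remainder 0
215 ÷ 8 = 26 remainder 7
26 ÷ 8 = 3 remainder 2
3 ÷ 8 = 0 remainder 3
Reading remainders bottom-up:
= 0o32704


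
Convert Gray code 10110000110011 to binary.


Gray code: 10110000110011
MSB stays the same: 1
Each subsequent bit = prev_binary XOR current_gray:
  B[1] = 1 XOR 0 = 1
  B[2] = 1 XOR 1 = 0
  B[3] = 0 XOR 1 = 1
  B[4] = 1 XOR 0 = 1
  B[5] = 1 XOR 0 = 1
  B[6] = 1 XOR 0 = 1
  B[7] = 1 XOR 0 = 1
  B[8] = 1 XOR 1 = 0
  B[9] = 0 XOR 1 = 1
  B[10] = 1 XOR 0 = 1
  B[11] = 1 XOR 0 = 1
  B[12] = 1 XOR 1 = 0
  B[13] = 0 XOR 1 = 1
= 11011111011101 (14301 decimal)


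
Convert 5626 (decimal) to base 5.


Divide by 5 repeatedly:
5626 ÷ 5 = 1125 remainder 1
1125 ÷ 5 = 225 remainder 0
225 ÷ 5 = 45 remainder 0
45 ÷ 5 = 9 remainder 0
9 ÷ 5 = 1 remainder 4
1 ÷ 5 = 0 remainder 1
Reading remainders bottom-up:
= 140001


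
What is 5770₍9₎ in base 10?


Positional values (base 9):
  0 × 9^0 = 0 × 1 = 0
  7 × 9^1 = 7 × 9 = 63
  7 × 9^2 = 7 × 81 = 567
  5 × 9^3 = 5 × 729 = 3645
Sum = 0 + 63 + 567 + 3645
= 4275


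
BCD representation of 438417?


Each digit → 4-bit binary:
  4 → 0100
  3 → 0011
  8 → 1000
  4 → 0100
  1 → 0001
  7 → 0111
= 0100 0011 1000 0100 0001 0111


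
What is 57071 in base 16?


Divide by 16 repeatedly:
57071 ÷ 16 = 3566 remainder 15 (F)
3566 ÷ 16 = 222 remainder 14 (E)
222 ÷ 16 = 13 remainder 14 (E)
13 ÷ 16 = 0 remainder 13 (D)
Reading remainders bottom-up:
= 0xDEEF


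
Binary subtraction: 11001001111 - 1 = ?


Align and subtract column by column (LSB to MSB, borrowing when needed):
  11001001111
- 00000000001
  -----------
  col 0: (1 - 0 borrow-in) - 1 → 1 - 1 = 0, borrow out 0
  col 1: (1 - 0 borrow-in) - 0 → 1 - 0 = 1, borrow out 0
  col 2: (1 - 0 borrow-in) - 0 → 1 - 0 = 1, borrow out 0
  col 3: (1 - 0 borrow-in) - 0 → 1 - 0 = 1, borrow out 0
  col 4: (0 - 0 borrow-in) - 0 → 0 - 0 = 0, borrow out 0
  col 5: (0 - 0 borrow-in) - 0 → 0 - 0 = 0, borrow out 0
  col 6: (1 - 0 borrow-in) - 0 → 1 - 0 = 1, borrow out 0
  col 7: (0 - 0 borrow-in) - 0 → 0 - 0 = 0, borrow out 0
  col 8: (0 - 0 borrow-in) - 0 → 0 - 0 = 0, borrow out 0
  col 9: (1 - 0 borrow-in) - 0 → 1 - 0 = 1, borrow out 0
  col 10: (1 - 0 borrow-in) - 0 → 1 - 0 = 1, borrow out 0
Reading bits MSB→LSB: 11001001110
Strip leading zeros: 11001001110
= 11001001110


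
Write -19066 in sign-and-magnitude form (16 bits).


Sign bit: 1 (negative)
Magnitude: 19066 = 100101001111010
= 1100101001111010


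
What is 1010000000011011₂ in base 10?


Positional values:
Bit 0: 1 × 2^0 = 1
Bit 1: 1 × 2^1 = 2
Bit 3: 1 × 2^3 = 8
Bit 4: 1 × 2^4 = 16
Bit 13: 1 × 2^13 = 8192
Bit 15: 1 × 2^15 = 32768
Sum = 1 + 2 + 8 + 16 + 8192 + 32768
= 40987


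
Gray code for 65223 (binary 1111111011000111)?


Binary: 1111111011000111
Gray code: G = B XOR (B >> 1)
B >> 1 = 0111111101100011
1111111011000111 XOR 0111111101100011:
  1 XOR 0 = 1
  1 XOR 1 = 0
  1 XOR 1 = 0
  1 XOR 1 = 0
  1 XOR 1 = 0
  1 XOR 1 = 0
  1 XOR 1 = 0
  0 XOR 1 = 1
  1 XOR 0 = 1
  1 XOR 1 = 0
  0 XOR 1 = 1
  0 XOR 0 = 0
  0 XOR 0 = 0
  1 XOR 0 = 1
  1 XOR 1 = 0
  1 XOR 1 = 0
= 1000000110100100


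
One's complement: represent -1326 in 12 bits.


Original: 010100101110
Invert all bits:
  bit 0: 0 → 1
  bit 1: 1 → 0
  bit 2: 0 → 1
  bit 3: 1 → 0
  bit 4: 0 → 1
  bit 5: 0 → 1
  bit 6: 1 → 0
  bit 7: 0 → 1
  bit 8: 1 → 0
  bit 9: 1 → 0
  bit 10: 1 → 0
  bit 11: 0 → 1
= 101011010001


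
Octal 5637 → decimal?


Positional values:
Position 0: 7 × 8^0 = 7
Position 1: 3 × 8^1 = 24
Position 2: 6 × 8^2 = 384
Position 3: 5 × 8^3 = 2560
Sum = 7 + 24 + 384 + 2560
= 2975


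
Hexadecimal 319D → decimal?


Positional values:
Position 0: D × 16^0 = 13 × 1 = 13
Position 1: 9 × 16^1 = 9 × 16 = 144
Position 2: 1 × 16^2 = 1 × 256 = 256
Position 3: 3 × 16^3 = 3 × 4096 = 12288
Sum = 13 + 144 + 256 + 12288
= 12701


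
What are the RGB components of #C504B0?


Hex: #C504B0
R = C5₁₆ = 197
G = 04₁₆ = 4
B = B0₁₆ = 176
= RGB(197, 4, 176)


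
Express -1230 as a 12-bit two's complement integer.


Original: 010011001110
Step 1 - Invert all bits: 101100110001
Step 2 - Add 1: 101100110001 + 1
= 101100110010 (represents -1230)


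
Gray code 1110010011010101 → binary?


Gray code: 1110010011010101
MSB stays the same: 1
Each subsequent bit = prev_binary XOR current_gray:
  B[1] = 1 XOR 1 = 0
  B[2] = 0 XOR 1 = 1
  B[3] = 1 XOR 0 = 1
  B[4] = 1 XOR 0 = 1
  B[5] = 1 XOR 1 = 0
  B[6] = 0 XOR 0 = 0
  B[7] = 0 XOR 0 = 0
  B[8] = 0 XOR 1 = 1
  B[9] = 1 XOR 1 = 0
  B[10] = 0 XOR 0 = 0
  B[11] = 0 XOR 1 = 1
  B[12] = 1 XOR 0 = 1
  B[13] = 1 XOR 1 = 0
  B[14] = 0 XOR 0 = 0
  B[15] = 0 XOR 1 = 1
= 1011100010011001 (47257 decimal)


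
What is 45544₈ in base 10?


Positional values:
Position 0: 4 × 8^0 = 4
Position 1: 4 × 8^1 = 32
Position 2: 5 × 8^2 = 320
Position 3: 5 × 8^3 = 2560
Position 4: 4 × 8^4 = 16384
Sum = 4 + 32 + 320 + 2560 + 16384
= 19300


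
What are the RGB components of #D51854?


Hex: #D51854
R = D5₁₆ = 213
G = 18₁₆ = 24
B = 54₁₆ = 84
= RGB(213, 24, 84)


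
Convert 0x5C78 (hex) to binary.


Each hex digit → 4 binary bits:
  5 = 0101
  C = 1100
  7 = 0111
  8 = 1000
Concatenate: 0101 1100 0111 1000
= 0101110001111000


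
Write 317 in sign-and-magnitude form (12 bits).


Sign bit: 0 (positive)
Magnitude: 317 = 00100111101
= 000100111101


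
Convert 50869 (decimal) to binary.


Divide by 2 repeatedly:
50869 ÷ 2 = 25434 remainder 1
25434 ÷ 2 = 12717 remainder 0
12717 ÷ 2 = 6358 remainder 1
6358 ÷ 2 = 3179 remainder 0
3179 ÷ 2 = 1589 remainder 1
1589 ÷ 2 = 794 remainder 1
794 ÷ 2 = 397 remainder 0
397 ÷ 2 = 198 remainder 1
198 ÷ 2 = 99 remainder 0
99 ÷ 2 = 49 remainder 1
49 ÷ 2 = 24 remainder 1
24 ÷ 2 = 12 remainder 0
12 ÷ 2 = 6 remainder 0
6 ÷ 2 = 3 remainder 0
3 ÷ 2 = 1 remainder 1
1 ÷ 2 = 0 remainder 1
Reading remainders bottom-up:
= 1100011010110101


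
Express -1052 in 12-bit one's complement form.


Original: 010000011100
Invert all bits:
  bit 0: 0 → 1
  bit 1: 1 → 0
  bit 2: 0 → 1
  bit 3: 0 → 1
  bit 4: 0 → 1
  bit 5: 0 → 1
  bit 6: 0 → 1
  bit 7: 1 → 0
  bit 8: 1 → 0
  bit 9: 1 → 0
  bit 10: 0 → 1
  bit 11: 0 → 1
= 101111100011


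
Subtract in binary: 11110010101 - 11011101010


Align and subtract column by column (LSB to MSB, borrowing when needed):
  11110010101
- 11011101010
  -----------
  col 0: (1 - 0 borrow-in) - 0 → 1 - 0 = 1, borrow out 0
  col 1: (0 - 0 borrow-in) - 1 → borrow from next column: (0+2) - 1 = 1, borrow out 1
  col 2: (1 - 1 borrow-in) - 0 → 0 - 0 = 0, borrow out 0
  col 3: (0 - 0 borrow-in) - 1 → borrow from next column: (0+2) - 1 = 1, borrow out 1
  col 4: (1 - 1 borrow-in) - 0 → 0 - 0 = 0, borrow out 0
  col 5: (0 - 0 borrow-in) - 1 → borrow from next column: (0+2) - 1 = 1, borrow out 1
  col 6: (0 - 1 borrow-in) - 1 → borrow from next column: (-1+2) - 1 = 0, borrow out 1
  col 7: (1 - 1 borrow-in) - 1 → borrow from next column: (0+2) - 1 = 1, borrow out 1
  col 8: (1 - 1 borrow-in) - 0 → 0 - 0 = 0, borrow out 0
  col 9: (1 - 0 borrow-in) - 1 → 1 - 1 = 0, borrow out 0
  col 10: (1 - 0 borrow-in) - 1 → 1 - 1 = 0, borrow out 0
Reading bits MSB→LSB: 00010101011
Strip leading zeros: 10101011
= 10101011


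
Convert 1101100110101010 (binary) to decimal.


Positional values:
Bit 1: 1 × 2^1 = 2
Bit 3: 1 × 2^3 = 8
Bit 5: 1 × 2^5 = 32
Bit 7: 1 × 2^7 = 128
Bit 8: 1 × 2^8 = 256
Bit 11: 1 × 2^11 = 2048
Bit 12: 1 × 2^12 = 4096
Bit 14: 1 × 2^14 = 16384
Bit 15: 1 × 2^15 = 32768
Sum = 2 + 8 + 32 + 128 + 256 + 2048 + 4096 + 16384 + 32768
= 55722


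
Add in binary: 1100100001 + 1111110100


Align and add column by column (LSB to MSB, carry propagating):
  01100100001
+ 01111110100
  -----------
  col 0: 1 + 0 + 0 (carry in) = 1 → bit 1, carry out 0
  col 1: 0 + 0 + 0 (carry in) = 0 → bit 0, carry out 0
  col 2: 0 + 1 + 0 (carry in) = 1 → bit 1, carry out 0
  col 3: 0 + 0 + 0 (carry in) = 0 → bit 0, carry out 0
  col 4: 0 + 1 + 0 (carry in) = 1 → bit 1, carry out 0
  col 5: 1 + 1 + 0 (carry in) = 2 → bit 0, carry out 1
  col 6: 0 + 1 + 1 (carry in) = 2 → bit 0, carry out 1
  col 7: 0 + 1 + 1 (carry in) = 2 → bit 0, carry out 1
  col 8: 1 + 1 + 1 (carry in) = 3 → bit 1, carry out 1
  col 9: 1 + 1 + 1 (carry in) = 3 → bit 1, carry out 1
  col 10: 0 + 0 + 1 (carry in) = 1 → bit 1, carry out 0
Reading bits MSB→LSB: 11100010101
Strip leading zeros: 11100010101
= 11100010101


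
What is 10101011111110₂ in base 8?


Group into 3-bit groups: 010101011111110
  010 = 2
  101 = 5
  011 = 3
  111 = 7
  110 = 6
= 0o25376


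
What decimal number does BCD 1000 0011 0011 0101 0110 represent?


Each 4-bit group → digit:
  1000 → 8
  0011 → 3
  0011 → 3
  0101 → 5
  0110 → 6
= 83356


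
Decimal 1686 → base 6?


Divide by 6 repeatedly:
1686 ÷ 6 = 281 remainder 0
281 ÷ 6 = 46 remainder 5
46 ÷ 6 = 7 remainder 4
7 ÷ 6 = 1 remainder 1
1 ÷ 6 = 0 remainder 1
Reading remainders bottom-up:
= 11450


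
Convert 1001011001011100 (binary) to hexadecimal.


Group into 4-bit nibbles: 1001011001011100
  1001 = 9
  0110 = 6
  0101 = 5
  1100 = C
= 0x965C


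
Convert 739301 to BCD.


Each digit → 4-bit binary:
  7 → 0111
  3 → 0011
  9 → 1001
  3 → 0011
  0 → 0000
  1 → 0001
= 0111 0011 1001 0011 0000 0001


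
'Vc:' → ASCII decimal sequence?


String: 'Vc:'  (3 characters)
Per-character ASCII lookup:
  'V': uppercase starts at 65: 'V' = 65 + 21 = 86
  'c': lowercase starts at 97: 'c' = 97 + 2 = 99
  ':': special character: ':' = 58
= 86 99 58


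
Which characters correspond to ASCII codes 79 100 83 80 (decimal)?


Codes (decimal): 79 100 83 80
Per-code ASCII lookup:
  79  (range 65-90: uppercase, 79 - 65 = 14) → 'O'
  100  (range 97-122: lowercase, 100 - 97 = 3) → 'd'
  83  (range 65-90: uppercase, 83 - 65 = 18) → 'S'
  80  (range 65-90: uppercase, 80 - 65 = 15) → 'P'
= 'OdSP'


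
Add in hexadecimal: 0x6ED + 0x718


Align and add column by column (LSB to MSB, each column mod 16 with carry):
  06ED
+ 0718
  ----
  col 0: D(13) + 8(8) + 0 (carry in) = 21 → 5(5), carry out 1
  col 1: E(14) + 1(1) + 1 (carry in) = 16 → 0(0), carry out 1
  col 2: 6(6) + 7(7) + 1 (carry in) = 14 → E(14), carry out 0
  col 3: 0(0) + 0(0) + 0 (carry in) = 0 → 0(0), carry out 0
Reading digits MSB→LSB: 0E05
Strip leading zeros: E05
= 0xE05


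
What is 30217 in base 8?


Divide by 8 repeatedly:
30217 ÷ 8 = 3777 remainder 1
3777 ÷ 8 = 472 remainder 1
472 ÷ 8 = 59 remainder 0
59 ÷ 8 = 7 remainder 3
7 ÷ 8 = 0 remainder 7
Reading remainders bottom-up:
= 0o73011


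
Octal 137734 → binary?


Each octal digit → 3 binary bits:
  1 = 001
  3 = 011
  7 = 111
  7 = 111
  3 = 011
  4 = 100
Concatenate: 001 011 111 111 011 100
= 001011111111011100


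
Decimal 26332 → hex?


Divide by 16 repeatedly:
26332 ÷ 16 = 1645 remainder 12 (C)
1645 ÷ 16 = 102 remainder 13 (D)
102 ÷ 16 = 6 remainder 6 (6)
6 ÷ 16 = 0 remainder 6 (6)
Reading remainders bottom-up:
= 0x66DC


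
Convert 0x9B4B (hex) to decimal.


Positional values:
Position 0: B × 16^0 = 11 × 1 = 11
Position 1: 4 × 16^1 = 4 × 16 = 64
Position 2: B × 16^2 = 11 × 256 = 2816
Position 3: 9 × 16^3 = 9 × 4096 = 36864
Sum = 11 + 64 + 2816 + 36864
= 39755


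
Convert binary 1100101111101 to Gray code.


Binary: 1100101111101
Gray code: G = B XOR (B >> 1)
B >> 1 = 0110010111110
1100101111101 XOR 0110010111110:
  1 XOR 0 = 1
  1 XOR 1 = 0
  0 XOR 1 = 1
  0 XOR 0 = 0
  1 XOR 0 = 1
  0 XOR 1 = 1
  1 XOR 0 = 1
  1 XOR 1 = 0
  1 XOR 1 = 0
  1 XOR 1 = 0
  1 XOR 1 = 0
  0 XOR 1 = 1
  1 XOR 0 = 1
= 1010111000011


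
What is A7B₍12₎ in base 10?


Positional values (base 12):
  B × 12^0 = 11 × 1 = 11
  7 × 12^1 = 7 × 12 = 84
  A × 12^2 = 10 × 144 = 1440
Sum = 11 + 84 + 1440
= 1535


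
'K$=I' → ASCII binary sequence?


String: 'K$=I'  (4 characters)
Per-character ASCII lookup:
  'K': uppercase starts at 65: 'K' = 65 + 10 = 75 → 1001011
  '$': special character: '$' = 36 → 100100
  '=': special character: '=' = 61 → 111101
  'I': uppercase starts at 65: 'I' = 65 + 8 = 73 → 1001001
= 1001011 100100 111101 1001001


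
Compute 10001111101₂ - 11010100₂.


Align and subtract column by column (LSB to MSB, borrowing when needed):
  10001111101
- 00011010100
  -----------
  col 0: (1 - 0 borrow-in) - 0 → 1 - 0 = 1, borrow out 0
  col 1: (0 - 0 borrow-in) - 0 → 0 - 0 = 0, borrow out 0
  col 2: (1 - 0 borrow-in) - 1 → 1 - 1 = 0, borrow out 0
  col 3: (1 - 0 borrow-in) - 0 → 1 - 0 = 1, borrow out 0
  col 4: (1 - 0 borrow-in) - 1 → 1 - 1 = 0, borrow out 0
  col 5: (1 - 0 borrow-in) - 0 → 1 - 0 = 1, borrow out 0
  col 6: (1 - 0 borrow-in) - 1 → 1 - 1 = 0, borrow out 0
  col 7: (0 - 0 borrow-in) - 1 → borrow from next column: (0+2) - 1 = 1, borrow out 1
  col 8: (0 - 1 borrow-in) - 0 → borrow from next column: (-1+2) - 0 = 1, borrow out 1
  col 9: (0 - 1 borrow-in) - 0 → borrow from next column: (-1+2) - 0 = 1, borrow out 1
  col 10: (1 - 1 borrow-in) - 0 → 0 - 0 = 0, borrow out 0
Reading bits MSB→LSB: 01110101001
Strip leading zeros: 1110101001
= 1110101001


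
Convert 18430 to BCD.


Each digit → 4-bit binary:
  1 → 0001
  8 → 1000
  4 → 0100
  3 → 0011
  0 → 0000
= 0001 1000 0100 0011 0000


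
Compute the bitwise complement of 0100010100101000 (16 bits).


Original: 0100010100101000
Invert all bits:
  bit 0: 0 → 1
  bit 1: 1 → 0
  bit 2: 0 → 1
  bit 3: 0 → 1
  bit 4: 0 → 1
  bit 5: 1 → 0
  bit 6: 0 → 1
  bit 7: 1 → 0
  bit 8: 0 → 1
  bit 9: 0 → 1
  bit 10: 1 → 0
  bit 11: 0 → 1
  bit 12: 1 → 0
  bit 13: 0 → 1
  bit 14: 0 → 1
  bit 15: 0 → 1
= 1011101011010111


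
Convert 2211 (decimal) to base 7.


Divide by 7 repeatedly:
2211 ÷ 7 = 315 remainder 6
315 ÷ 7 = 45 remainder 0
45 ÷ 7 = 6 remainder 3
6 ÷ 7 = 0 remainder 6
Reading remainders bottom-up:
= 6306


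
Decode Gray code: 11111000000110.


Gray code: 11111000000110
MSB stays the same: 1
Each subsequent bit = prev_binary XOR current_gray:
  B[1] = 1 XOR 1 = 0
  B[2] = 0 XOR 1 = 1
  B[3] = 1 XOR 1 = 0
  B[4] = 0 XOR 1 = 1
  B[5] = 1 XOR 0 = 1
  B[6] = 1 XOR 0 = 1
  B[7] = 1 XOR 0 = 1
  B[8] = 1 XOR 0 = 1
  B[9] = 1 XOR 0 = 1
  B[10] = 1 XOR 0 = 1
  B[11] = 1 XOR 1 = 0
  B[12] = 0 XOR 1 = 1
  B[13] = 1 XOR 0 = 1
= 10101111111011 (11259 decimal)


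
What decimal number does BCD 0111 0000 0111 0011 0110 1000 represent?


Each 4-bit group → digit:
  0111 → 7
  0000 → 0
  0111 → 7
  0011 → 3
  0110 → 6
  1000 → 8
= 707368


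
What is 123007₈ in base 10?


Positional values:
Position 0: 7 × 8^0 = 7
Position 1: 0 × 8^1 = 0
Position 2: 0 × 8^2 = 0
Position 3: 3 × 8^3 = 1536
Position 4: 2 × 8^4 = 8192
Position 5: 1 × 8^5 = 32768
Sum = 7 + 0 + 0 + 1536 + 8192 + 32768
= 42503


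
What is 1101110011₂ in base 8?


Group into 3-bit groups: 001101110011
  001 = 1
  101 = 5
  110 = 6
  011 = 3
= 0o1563


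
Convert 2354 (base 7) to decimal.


Positional values (base 7):
  4 × 7^0 = 4 × 1 = 4
  5 × 7^1 = 5 × 7 = 35
  3 × 7^2 = 3 × 49 = 147
  2 × 7^3 = 2 × 343 = 686
Sum = 4 + 35 + 147 + 686
= 872


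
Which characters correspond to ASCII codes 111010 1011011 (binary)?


Codes (binary): 111010 1011011
Per-code ASCII lookup:
  111010 = 58  (special character) → ':'
  1011011 = 91  (special character) → '['
= ':['


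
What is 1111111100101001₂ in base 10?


Positional values:
Bit 0: 1 × 2^0 = 1
Bit 3: 1 × 2^3 = 8
Bit 5: 1 × 2^5 = 32
Bit 8: 1 × 2^8 = 256
Bit 9: 1 × 2^9 = 512
Bit 10: 1 × 2^10 = 1024
Bit 11: 1 × 2^11 = 2048
Bit 12: 1 × 2^12 = 4096
Bit 13: 1 × 2^13 = 8192
Bit 14: 1 × 2^14 = 16384
Bit 15: 1 × 2^15 = 32768
Sum = 1 + 8 + 32 + 256 + 512 + 1024 + 2048 + 4096 + 8192 + 16384 + 32768
= 65321


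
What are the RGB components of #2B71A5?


Hex: #2B71A5
R = 2B₁₆ = 43
G = 71₁₆ = 113
B = A5₁₆ = 165
= RGB(43, 113, 165)


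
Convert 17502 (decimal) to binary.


Divide by 2 repeatedly:
17502 ÷ 2 = 8751 remainder 0
8751 ÷ 2 = 4375 remainder 1
4375 ÷ 2 = 2187 remainder 1
2187 ÷ 2 = 1093 remainder 1
1093 ÷ 2 = 546 remainder 1
546 ÷ 2 = 273 remainder 0
273 ÷ 2 = 136 remainder 1
136 ÷ 2 = 68 remainder 0
68 ÷ 2 = 34 remainder 0
34 ÷ 2 = 17 remainder 0
17 ÷ 2 = 8 remainder 1
8 ÷ 2 = 4 remainder 0
4 ÷ 2 = 2 remainder 0
2 ÷ 2 = 1 remainder 0
1 ÷ 2 = 0 remainder 1
Reading remainders bottom-up:
= 100010001011110


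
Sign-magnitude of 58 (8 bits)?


Sign bit: 0 (positive)
Magnitude: 58 = 0111010
= 00111010


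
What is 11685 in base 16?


Divide by 16 repeatedly:
11685 ÷ 16 = 730 remainder 5 (5)
730 ÷ 16 = 45 remainder 10 (A)
45 ÷ 16 = 2 remainder 13 (D)
2 ÷ 16 = 0 remainder 2 (2)
Reading remainders bottom-up:
= 0x2DA5


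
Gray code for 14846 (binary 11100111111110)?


Binary: 11100111111110
Gray code: G = B XOR (B >> 1)
B >> 1 = 01110011111111
11100111111110 XOR 01110011111111:
  1 XOR 0 = 1
  1 XOR 1 = 0
  1 XOR 1 = 0
  0 XOR 1 = 1
  0 XOR 0 = 0
  1 XOR 0 = 1
  1 XOR 1 = 0
  1 XOR 1 = 0
  1 XOR 1 = 0
  1 XOR 1 = 0
  1 XOR 1 = 0
  1 XOR 1 = 0
  1 XOR 1 = 0
  0 XOR 1 = 1
= 10010100000001


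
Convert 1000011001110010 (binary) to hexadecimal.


Group into 4-bit nibbles: 1000011001110010
  1000 = 8
  0110 = 6
  0111 = 7
  0010 = 2
= 0x8672


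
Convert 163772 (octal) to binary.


Each octal digit → 3 binary bits:
  1 = 001
  6 = 110
  3 = 011
  7 = 111
  7 = 111
  2 = 010
Concatenate: 001 110 011 111 111 010
= 001110011111111010


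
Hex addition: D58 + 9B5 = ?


Align and add column by column (LSB to MSB, each column mod 16 with carry):
  0D58
+ 09B5
  ----
  col 0: 8(8) + 5(5) + 0 (carry in) = 13 → D(13), carry out 0
  col 1: 5(5) + B(11) + 0 (carry in) = 16 → 0(0), carry out 1
  col 2: D(13) + 9(9) + 1 (carry in) = 23 → 7(7), carry out 1
  col 3: 0(0) + 0(0) + 1 (carry in) = 1 → 1(1), carry out 0
Reading digits MSB→LSB: 170D
Strip leading zeros: 170D
= 0x170D


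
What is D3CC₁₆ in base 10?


Positional values:
Position 0: C × 16^0 = 12 × 1 = 12
Position 1: C × 16^1 = 12 × 16 = 192
Position 2: 3 × 16^2 = 3 × 256 = 768
Position 3: D × 16^3 = 13 × 4096 = 53248
Sum = 12 + 192 + 768 + 53248
= 54220


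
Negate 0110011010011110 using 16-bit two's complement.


Original: 0110011010011110
Step 1 - Invert all bits: 1001100101100001
Step 2 - Add 1: 1001100101100001 + 1
= 1001100101100010 (represents -26270)


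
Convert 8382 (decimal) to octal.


Divide by 8 repeatedly:
8382 ÷ 8 = 1047 remainder 6
1047 ÷ 8 = 130 remainder 7
130 ÷ 8 = 16 remainder 2
16 ÷ 8 = 2 remainder 0
2 ÷ 8 = 0 remainder 2
Reading remainders bottom-up:
= 0o20276


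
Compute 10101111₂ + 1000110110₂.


Align and add column by column (LSB to MSB, carry propagating):
  00010101111
+ 01000110110
  -----------
  col 0: 1 + 0 + 0 (carry in) = 1 → bit 1, carry out 0
  col 1: 1 + 1 + 0 (carry in) = 2 → bit 0, carry out 1
  col 2: 1 + 1 + 1 (carry in) = 3 → bit 1, carry out 1
  col 3: 1 + 0 + 1 (carry in) = 2 → bit 0, carry out 1
  col 4: 0 + 1 + 1 (carry in) = 2 → bit 0, carry out 1
  col 5: 1 + 1 + 1 (carry in) = 3 → bit 1, carry out 1
  col 6: 0 + 0 + 1 (carry in) = 1 → bit 1, carry out 0
  col 7: 1 + 0 + 0 (carry in) = 1 → bit 1, carry out 0
  col 8: 0 + 0 + 0 (carry in) = 0 → bit 0, carry out 0
  col 9: 0 + 1 + 0 (carry in) = 1 → bit 1, carry out 0
  col 10: 0 + 0 + 0 (carry in) = 0 → bit 0, carry out 0
Reading bits MSB→LSB: 01011100101
Strip leading zeros: 1011100101
= 1011100101


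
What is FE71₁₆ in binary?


Each hex digit → 4 binary bits:
  F = 1111
  E = 1110
  7 = 0111
  1 = 0001
Concatenate: 1111 1110 0111 0001
= 1111111001110001


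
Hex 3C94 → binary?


Each hex digit → 4 binary bits:
  3 = 0011
  C = 1100
  9 = 1001
  4 = 0100
Concatenate: 0011 1100 1001 0100
= 0011110010010100


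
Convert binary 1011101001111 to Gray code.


Binary: 1011101001111
Gray code: G = B XOR (B >> 1)
B >> 1 = 0101110100111
1011101001111 XOR 0101110100111:
  1 XOR 0 = 1
  0 XOR 1 = 1
  1 XOR 0 = 1
  1 XOR 1 = 0
  1 XOR 1 = 0
  0 XOR 1 = 1
  1 XOR 0 = 1
  0 XOR 1 = 1
  0 XOR 0 = 0
  1 XOR 0 = 1
  1 XOR 1 = 0
  1 XOR 1 = 0
  1 XOR 1 = 0
= 1110011101000


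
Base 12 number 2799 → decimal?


Positional values (base 12):
  9 × 12^0 = 9 × 1 = 9
  9 × 12^1 = 9 × 12 = 108
  7 × 12^2 = 7 × 144 = 1008
  2 × 12^3 = 2 × 1728 = 3456
Sum = 9 + 108 + 1008 + 3456
= 4581


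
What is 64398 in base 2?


Divide by 2 repeatedly:
64398 ÷ 2 = 32199 remainder 0
32199 ÷ 2 = 16099 remainder 1
16099 ÷ 2 = 8049 remainder 1
8049 ÷ 2 = 4024 remainder 1
4024 ÷ 2 = 2012 remainder 0
2012 ÷ 2 = 1006 remainder 0
1006 ÷ 2 = 503 remainder 0
503 ÷ 2 = 251 remainder 1
251 ÷ 2 = 125 remainder 1
125 ÷ 2 = 62 remainder 1
62 ÷ 2 = 31 remainder 0
31 ÷ 2 = 15 remainder 1
15 ÷ 2 = 7 remainder 1
7 ÷ 2 = 3 remainder 1
3 ÷ 2 = 1 remainder 1
1 ÷ 2 = 0 remainder 1
Reading remainders bottom-up:
= 1111101110001110


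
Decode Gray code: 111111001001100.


Gray code: 111111001001100
MSB stays the same: 1
Each subsequent bit = prev_binary XOR current_gray:
  B[1] = 1 XOR 1 = 0
  B[2] = 0 XOR 1 = 1
  B[3] = 1 XOR 1 = 0
  B[4] = 0 XOR 1 = 1
  B[5] = 1 XOR 1 = 0
  B[6] = 0 XOR 0 = 0
  B[7] = 0 XOR 0 = 0
  B[8] = 0 XOR 1 = 1
  B[9] = 1 XOR 0 = 1
  B[10] = 1 XOR 0 = 1
  B[11] = 1 XOR 1 = 0
  B[12] = 0 XOR 1 = 1
  B[13] = 1 XOR 0 = 1
  B[14] = 1 XOR 0 = 1
= 101010001110111 (21623 decimal)


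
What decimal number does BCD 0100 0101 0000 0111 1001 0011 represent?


Each 4-bit group → digit:
  0100 → 4
  0101 → 5
  0000 → 0
  0111 → 7
  1001 → 9
  0011 → 3
= 450793


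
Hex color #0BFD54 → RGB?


Hex: #0BFD54
R = 0B₁₆ = 11
G = FD₁₆ = 253
B = 54₁₆ = 84
= RGB(11, 253, 84)


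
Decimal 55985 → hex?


Divide by 16 repeatedly:
55985 ÷ 16 = 3499 remainder 1 (1)
3499 ÷ 16 = 218 remainder 11 (B)
218 ÷ 16 = 13 remainder 10 (A)
13 ÷ 16 = 0 remainder 13 (D)
Reading remainders bottom-up:
= 0xDAB1


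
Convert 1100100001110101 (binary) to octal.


Group into 3-bit groups: 001100100001110101
  001 = 1
  100 = 4
  100 = 4
  001 = 1
  110 = 6
  101 = 5
= 0o144165


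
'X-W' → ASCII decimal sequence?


String: 'X-W'  (3 characters)
Per-character ASCII lookup:
  'X': uppercase starts at 65: 'X' = 65 + 23 = 88
  '-': special character: '-' = 45
  'W': uppercase starts at 65: 'W' = 65 + 22 = 87
= 88 45 87
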